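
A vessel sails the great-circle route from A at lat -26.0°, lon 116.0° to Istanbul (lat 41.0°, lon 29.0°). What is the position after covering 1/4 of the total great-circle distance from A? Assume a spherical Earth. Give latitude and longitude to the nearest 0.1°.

≈ lat -8.3°, lon 95.7°

Convert each endpoint to a unit vector on the sphere (x = cos φ cos λ, y = cos φ sin λ, z = sin φ).
The central angle between the endpoints is δ = arccos(p₁·p₂) ≈ 1.826 rad (104.6°).
Interpolate at f = 1/4 with slerp weights a = sin((1−f)δ)/sin δ ≈ 1.012, b = sin(fδ)/sin δ ≈ 0.455.
p = a·p₁ + b·p₂ ≈ (-0.098, 0.985, -0.145); φ = arcsin(p_z) ≈ -8.34°, λ = atan2(p_y, p_x) ≈ 95.70°.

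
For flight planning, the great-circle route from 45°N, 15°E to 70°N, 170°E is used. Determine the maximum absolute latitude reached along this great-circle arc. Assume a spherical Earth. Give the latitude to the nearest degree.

≈ 83°N

The great circle lies in the plane with unit normal n̂ = (p₁ × p₂)/|p₁ × p₂|.
Here n̂_z ≈ +0.114; the vertex latitude is φ_max = arccos|n̂_z| ≈ 83.4°.
Check via Clairaut: cos φ_max = |cos φ₁| · sin C = cos(45.0°)·sin(9.3°) ≈ 0.114, again giving ≈ 83.4°.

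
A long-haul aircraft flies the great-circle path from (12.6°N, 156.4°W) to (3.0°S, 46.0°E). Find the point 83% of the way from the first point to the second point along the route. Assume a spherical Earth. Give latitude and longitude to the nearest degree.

≈ (8°N, 70°E)

Write both endpoints as unit vectors p₁, p₂ with components (cos φ cos λ, cos φ sin λ, sin φ).
The central angle between the endpoints is δ = arccos(p₁·p₂) ≈ 2.720 rad (155.8°).
Interpolate at f = 0.83 with slerp weights a = sin((1−f)δ)/sin δ ≈ 1.090, b = sin(fδ)/sin δ ≈ 1.890.
p = a·p₁ + b·p₂ ≈ (0.336, 0.932, 0.139); φ = arcsin(p_z) ≈ 7.99°, λ = atan2(p_y, p_x) ≈ 70.17°.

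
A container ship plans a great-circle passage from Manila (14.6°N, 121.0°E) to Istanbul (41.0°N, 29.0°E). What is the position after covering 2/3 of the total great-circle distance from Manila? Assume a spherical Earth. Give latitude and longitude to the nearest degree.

Convert each endpoint to a unit vector on the sphere (x = cos φ cos λ, y = cos φ sin λ, z = sin φ).
The central angle between the endpoints is δ = arccos(p₁·p₂) ≈ 1.430 rad (82.0°).
Interpolate at f = 2/3 with slerp weights a = sin((1−f)δ)/sin δ ≈ 0.464, b = sin(fδ)/sin δ ≈ 0.824.
p = a·p₁ + b·p₂ ≈ (0.313, 0.686, 0.657); φ = arcsin(p_z) ≈ 41.09°, λ = atan2(p_y, p_x) ≈ 65.49°.

≈ 41°N, 65°E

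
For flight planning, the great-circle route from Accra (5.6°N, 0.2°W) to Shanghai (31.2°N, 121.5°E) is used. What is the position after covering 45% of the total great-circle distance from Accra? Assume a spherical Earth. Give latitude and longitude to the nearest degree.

≈ 32°N, 47°E

Convert each endpoint to a unit vector on the sphere (x = cos φ cos λ, y = cos φ sin λ, z = sin φ).
The central angle between the endpoints is δ = arccos(p₁·p₂) ≈ 1.979 rad (113.4°).
Interpolate at f = 0.45 with slerp weights a = sin((1−f)δ)/sin δ ≈ 0.965, b = sin(fδ)/sin δ ≈ 0.847.
p = a·p₁ + b·p₂ ≈ (0.582, 0.614, 0.533); φ = arcsin(p_z) ≈ 32.20°, λ = atan2(p_y, p_x) ≈ 46.55°.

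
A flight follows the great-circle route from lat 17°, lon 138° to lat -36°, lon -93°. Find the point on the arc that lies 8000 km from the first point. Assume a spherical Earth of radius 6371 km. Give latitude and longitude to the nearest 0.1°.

≈ lat -24.1°, lon -161.5°

The haversine formula gives a central angle δ ≈ 2.290 rad (131.2°) between the endpoints. The total great-circle distance is δ·R ≈ 2.290 × 6371 ≈ 14589 km, so the target fraction is f = 8000/14589 ≈ 0.548.
Interpolate at f ≈ 0.548 with slerp weights a = sin((1−f)δ)/sin δ ≈ 1.142, b = sin(fδ)/sin δ ≈ 1.264.
p = a·p₁ + b·p₂ ≈ (-0.865, -0.290, -0.409); φ = arcsin(p_z) ≈ -24.13°, λ = atan2(p_y, p_x) ≈ -161.48°.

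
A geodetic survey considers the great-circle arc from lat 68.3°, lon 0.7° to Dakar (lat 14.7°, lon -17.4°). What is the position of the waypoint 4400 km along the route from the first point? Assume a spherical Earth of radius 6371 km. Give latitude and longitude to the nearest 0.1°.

≈ lat 29.8°, lon -15.0°

From cos δ = sin φ₁ sin φ₂ + cos φ₁ cos φ₂ cos Δλ, the central angle is δ ≈ 0.957 rad (54.8°). The total great-circle distance is δ·R ≈ 0.957 × 6371 ≈ 6099 km, so the target fraction is f = 4400/6099 ≈ 0.721.
Interpolate at f ≈ 0.721 with slerp weights a = sin((1−f)δ)/sin δ ≈ 0.322, b = sin(fδ)/sin δ ≈ 0.779.
p = a·p₁ + b·p₂ ≈ (0.838, -0.224, 0.497); φ = arcsin(p_z) ≈ 29.81°, λ = atan2(p_y, p_x) ≈ -14.95°.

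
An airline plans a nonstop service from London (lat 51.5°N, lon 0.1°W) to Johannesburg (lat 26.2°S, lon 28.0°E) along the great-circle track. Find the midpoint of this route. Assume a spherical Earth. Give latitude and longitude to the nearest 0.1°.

Convert each endpoint to a unit vector on the sphere (x = cos φ cos λ, y = cos φ sin λ, z = sin φ).
The central angle between the endpoints is δ = arccos(p₁·p₂) ≈ 1.423 rad (81.5°).
Interpolate at f = 1/2 with slerp weights a = sin((1−f)δ)/sin δ ≈ 0.660, b = sin(fδ)/sin δ ≈ 0.660.
p = a·p₁ + b·p₂ ≈ (0.934, 0.277, 0.225); φ = arcsin(p_z) ≈ 13.01°, λ = atan2(p_y, p_x) ≈ 16.54°.

≈ lat 13.0°N, lon 16.5°E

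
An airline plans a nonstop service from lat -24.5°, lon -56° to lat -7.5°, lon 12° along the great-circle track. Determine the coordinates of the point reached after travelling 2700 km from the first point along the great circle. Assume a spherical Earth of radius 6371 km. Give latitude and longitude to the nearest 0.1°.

≈ lat -21.3°, lon -29.8°

Write both endpoints as unit vectors p₁, p₂ with components (cos φ cos λ, cos φ sin λ, sin φ).
The central angle between the endpoints is δ = arccos(p₁·p₂) ≈ 1.168 rad (66.9°). The total great-circle distance is δ·R ≈ 1.168 × 6371 ≈ 7441 km, so the target fraction is f = 2700/7441 ≈ 0.363.
Interpolate at f ≈ 0.363 with slerp weights a = sin((1−f)δ)/sin δ ≈ 0.736, b = sin(fδ)/sin δ ≈ 0.447.
p = a·p₁ + b·p₂ ≈ (0.808, -0.463, -0.364); φ = arcsin(p_z) ≈ -21.33°, λ = atan2(p_y, p_x) ≈ -29.82°.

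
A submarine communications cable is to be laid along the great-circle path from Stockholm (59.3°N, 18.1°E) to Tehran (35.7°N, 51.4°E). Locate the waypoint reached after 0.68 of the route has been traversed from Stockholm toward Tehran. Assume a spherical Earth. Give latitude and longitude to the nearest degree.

≈ 44°N, 44°E

The haversine formula gives a central angle δ ≈ 0.558 rad (32.0°) between the endpoints.
Interpolate at f = 0.68 with slerp weights a = sin((1−f)δ)/sin δ ≈ 0.335, b = sin(fδ)/sin δ ≈ 0.700.
p = a·p₁ + b·p₂ ≈ (0.517, 0.497, 0.697); φ = arcsin(p_z) ≈ 44.16°, λ = atan2(p_y, p_x) ≈ 43.87°.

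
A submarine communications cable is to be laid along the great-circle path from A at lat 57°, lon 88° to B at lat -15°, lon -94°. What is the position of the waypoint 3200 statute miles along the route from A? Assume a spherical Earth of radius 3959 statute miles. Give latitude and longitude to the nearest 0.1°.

The haversine formula gives a central angle δ ≈ 2.408 rad (138.0°) between the endpoints. The total great-circle distance is δ·R ≈ 2.408 × 3959 ≈ 9534 mi, so the target fraction is f = 3200/9534 ≈ 0.336.
Interpolate at f ≈ 0.336 with slerp weights a = sin((1−f)δ)/sin δ ≈ 1.493, b = sin(fδ)/sin δ ≈ 1.080.
p = a·p₁ + b·p₂ ≈ (-0.044, -0.228, 0.973); φ = arcsin(p_z) ≈ 76.56°, λ = atan2(p_y, p_x) ≈ -101.02°.

≈ lat 76.6°, lon -101.0°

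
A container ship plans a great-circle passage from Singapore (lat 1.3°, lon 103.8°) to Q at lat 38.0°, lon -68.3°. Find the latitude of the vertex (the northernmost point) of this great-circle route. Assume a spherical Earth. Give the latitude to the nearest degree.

The great circle lies in the plane with unit normal n̂ = (p₁ × p₂)/|p₁ × p₂|.
Here n̂_z ≈ -0.169; the vertex latitude is φ_max = arccos|n̂_z| ≈ 80.3°.
Check via Clairaut: cos φ_max = |cos φ₁| · sin C = cos(1.3°)·sin(9.7°) ≈ 0.169, again giving ≈ 80.3°.

≈ 80°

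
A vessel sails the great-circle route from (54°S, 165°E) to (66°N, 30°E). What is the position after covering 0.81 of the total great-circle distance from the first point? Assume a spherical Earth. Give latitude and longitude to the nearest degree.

Write both endpoints as unit vectors p₁, p₂ with components (cos φ cos λ, cos φ sin λ, sin φ).
The central angle between the endpoints is δ = arccos(p₁·p₂) ≈ 2.710 rad (155.2°).
Interpolate at f = 0.81 with slerp weights a = sin((1−f)δ)/sin δ ≈ 1.176, b = sin(fδ)/sin δ ≈ 1.938.
p = a·p₁ + b·p₂ ≈ (0.015, 0.573, 0.819); φ = arcsin(p_z) ≈ 55.02°, λ = atan2(p_y, p_x) ≈ 88.49°.

≈ (55°N, 88°E)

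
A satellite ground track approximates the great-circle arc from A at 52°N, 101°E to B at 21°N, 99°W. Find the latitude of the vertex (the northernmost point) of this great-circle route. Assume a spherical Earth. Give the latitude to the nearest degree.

≈ 78°N

The great circle lies in the plane with unit normal n̂ = (p₁ × p₂)/|p₁ × p₂|.
Here n̂_z ≈ +0.203; the vertex latitude is φ_max = arccos|n̂_z| ≈ 78.3°.
Check via Clairaut: cos φ_max = |cos φ₁| · sin C = cos(52.0°)·sin(19.3°) ≈ 0.203, again giving ≈ 78.3°.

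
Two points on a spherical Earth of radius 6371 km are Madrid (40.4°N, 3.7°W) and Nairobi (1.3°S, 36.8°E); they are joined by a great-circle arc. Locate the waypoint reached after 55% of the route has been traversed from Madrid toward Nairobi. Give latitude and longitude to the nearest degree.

From cos δ = sin φ₁ sin φ₂ + cos φ₁ cos φ₂ cos Δλ, the central angle is δ ≈ 0.971 rad (55.7°).
Interpolate at f = 0.55 with slerp weights a = sin((1−f)δ)/sin δ ≈ 0.513, b = sin(fδ)/sin δ ≈ 0.617.
p = a·p₁ + b·p₂ ≈ (0.883, 0.344, 0.318); φ = arcsin(p_z) ≈ 18.56°, λ = atan2(p_y, p_x) ≈ 21.29°.

≈ 19°N, 21°E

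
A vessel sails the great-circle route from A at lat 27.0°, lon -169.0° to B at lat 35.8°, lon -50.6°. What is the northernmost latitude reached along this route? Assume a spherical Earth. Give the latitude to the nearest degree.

The great circle lies in the plane with unit normal n̂ = (p₁ × p₂)/|p₁ × p₂|.
Here n̂_z ≈ +0.638; the vertex latitude is φ_max = arccos|n̂_z| ≈ 50.4°.

≈ 50°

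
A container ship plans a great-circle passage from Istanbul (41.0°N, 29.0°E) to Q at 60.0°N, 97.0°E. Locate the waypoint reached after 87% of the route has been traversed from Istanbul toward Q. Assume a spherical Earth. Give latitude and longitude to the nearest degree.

From cos δ = sin φ₁ sin φ₂ + cos φ₁ cos φ₂ cos Δλ, the central angle is δ ≈ 0.782 rad (44.8°).
Interpolate at f = 0.87 with slerp weights a = sin((1−f)δ)/sin δ ≈ 0.144, b = sin(fδ)/sin δ ≈ 0.893.
p = a·p₁ + b·p₂ ≈ (0.041, 0.496, 0.868); φ = arcsin(p_z) ≈ 60.17°, λ = atan2(p_y, p_x) ≈ 85.31°.

≈ 60°N, 85°E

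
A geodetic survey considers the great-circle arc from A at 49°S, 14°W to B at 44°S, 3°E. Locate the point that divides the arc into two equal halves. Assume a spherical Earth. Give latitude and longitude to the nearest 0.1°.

≈ 46.8°S, 5.1°W

Write both endpoints as unit vectors p₁, p₂ with components (cos φ cos λ, cos φ sin λ, sin φ).
The central angle between the endpoints is δ = arccos(p₁·p₂) ≈ 0.221 rad (12.7°).
Interpolate at f = 1/2 with slerp weights a = sin((1−f)δ)/sin δ ≈ 0.503, b = sin(fδ)/sin δ ≈ 0.503.
p = a·p₁ + b·p₂ ≈ (0.682, -0.061, -0.729); φ = arcsin(p_z) ≈ -46.82°, λ = atan2(p_y, p_x) ≈ -5.11°.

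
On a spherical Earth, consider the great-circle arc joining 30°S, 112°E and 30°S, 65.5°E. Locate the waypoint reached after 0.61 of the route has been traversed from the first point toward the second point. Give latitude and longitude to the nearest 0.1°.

≈ 32.0°S, 83.6°E

From cos δ = sin φ₁ sin φ₂ + cos φ₁ cos φ₂ cos Δλ, the central angle is δ ≈ 0.698 rad (40.0°).
Interpolate at f = 0.61 with slerp weights a = sin((1−f)δ)/sin δ ≈ 0.418, b = sin(fδ)/sin δ ≈ 0.643.
p = a·p₁ + b·p₂ ≈ (0.095, 0.842, -0.530); φ = arcsin(p_z) ≈ -32.04°, λ = atan2(p_y, p_x) ≈ 83.56°.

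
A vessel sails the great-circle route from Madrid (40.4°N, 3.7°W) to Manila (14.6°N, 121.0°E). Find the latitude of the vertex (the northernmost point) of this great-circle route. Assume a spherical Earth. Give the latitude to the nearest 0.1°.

The great circle lies in the plane with unit normal n̂ = (p₁ × p₂)/|p₁ × p₂|.
Here n̂_z ≈ +0.627; the vertex latitude is φ_max = arccos|n̂_z| ≈ 51.2°.
Check via Clairaut: cos φ_max = |cos φ₁| · sin C = cos(40.4°)·sin(55.4°) ≈ 0.627, again giving ≈ 51.2°.

≈ 51.2°N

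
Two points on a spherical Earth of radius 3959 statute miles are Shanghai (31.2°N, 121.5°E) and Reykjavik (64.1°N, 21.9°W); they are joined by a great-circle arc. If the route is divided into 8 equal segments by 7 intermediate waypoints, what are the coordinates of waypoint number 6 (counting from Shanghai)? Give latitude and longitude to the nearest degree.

Write both endpoints as unit vectors p₁, p₂ with components (cos φ cos λ, cos φ sin λ, sin φ).
The central angle between the endpoints is δ = arccos(p₁·p₂) ≈ 1.404 rad (80.4°).
Interpolate at f = 6/8 with slerp weights a = sin((1−f)δ)/sin δ ≈ 0.349, b = sin(fδ)/sin δ ≈ 0.881.
p = a·p₁ + b·p₂ ≈ (0.201, 0.111, 0.973); φ = arcsin(p_z) ≈ 76.72°, λ = atan2(p_y, p_x) ≈ 28.82°.

≈ (77°N, 29°E)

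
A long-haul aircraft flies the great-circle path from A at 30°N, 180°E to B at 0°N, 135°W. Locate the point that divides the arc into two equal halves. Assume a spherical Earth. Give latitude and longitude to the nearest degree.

Convert each endpoint to a unit vector on the sphere (x = cos φ cos λ, y = cos φ sin λ, z = sin φ).
The central angle between the endpoints is δ = arccos(p₁·p₂) ≈ 0.912 rad (52.2°).
Interpolate at f = 1/2 with slerp weights a = sin((1−f)δ)/sin δ ≈ 0.557, b = sin(fδ)/sin δ ≈ 0.557.
p = a·p₁ + b·p₂ ≈ (-0.876, -0.394, 0.278); φ = arcsin(p_z) ≈ 16.17°, λ = atan2(p_y, p_x) ≈ -155.80°.

≈ 16°N, 156°W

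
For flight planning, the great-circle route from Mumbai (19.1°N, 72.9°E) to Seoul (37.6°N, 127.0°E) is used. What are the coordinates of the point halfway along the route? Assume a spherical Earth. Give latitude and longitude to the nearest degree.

Write both endpoints as unit vectors p₁, p₂ with components (cos φ cos λ, cos φ sin λ, sin φ).
The central angle between the endpoints is δ = arccos(p₁·p₂) ≈ 0.878 rad (50.3°).
Interpolate at f = 1/2 with slerp weights a = sin((1−f)δ)/sin δ ≈ 0.552, b = sin(fδ)/sin δ ≈ 0.552.
p = a·p₁ + b·p₂ ≈ (-0.110, 0.848, 0.518); φ = arcsin(p_z) ≈ 31.18°, λ = atan2(p_y, p_x) ≈ 97.38°.

≈ 31°N, 97°E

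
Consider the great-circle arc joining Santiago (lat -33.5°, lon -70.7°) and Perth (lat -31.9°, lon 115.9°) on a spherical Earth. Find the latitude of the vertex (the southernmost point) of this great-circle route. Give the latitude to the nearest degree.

≈ -85°

The great circle lies in the plane with unit normal n̂ = (p₁ × p₂)/|p₁ × p₂|.
Here n̂_z ≈ -0.089; the vertex latitude is φ_max = arccos|n̂_z| ≈ 84.9°.
Check via Clairaut: cos φ_max = |cos φ₁| · sin C = cos(33.5°)·sin(173.9°) ≈ 0.089, again giving ≈ 84.9°.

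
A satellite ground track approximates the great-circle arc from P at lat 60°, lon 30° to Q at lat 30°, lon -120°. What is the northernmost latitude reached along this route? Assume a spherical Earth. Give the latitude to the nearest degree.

≈ 77°

The great circle lies in the plane with unit normal n̂ = (p₁ × p₂)/|p₁ × p₂|.
Here n̂_z ≈ -0.217; the vertex latitude is φ_max = arccos|n̂_z| ≈ 77.5°.
Check via Clairaut: cos φ_max = |cos φ₁| · sin C = cos(60.0°)·sin(25.7°) ≈ 0.217, again giving ≈ 77.5°.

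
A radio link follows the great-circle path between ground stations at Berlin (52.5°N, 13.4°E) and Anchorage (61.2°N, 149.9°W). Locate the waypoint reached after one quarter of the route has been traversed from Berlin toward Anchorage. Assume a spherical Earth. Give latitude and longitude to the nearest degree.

The haversine formula gives a central angle δ ≈ 1.144 rad (65.5°) between the endpoints.
Interpolate at f = 1/4 with slerp weights a = sin((1−f)δ)/sin δ ≈ 0.831, b = sin(fδ)/sin δ ≈ 0.310.
p = a·p₁ + b·p₂ ≈ (0.363, 0.042, 0.931); φ = arcsin(p_z) ≈ 68.57°, λ = atan2(p_y, p_x) ≈ 6.66°.

≈ (69°N, 7°E)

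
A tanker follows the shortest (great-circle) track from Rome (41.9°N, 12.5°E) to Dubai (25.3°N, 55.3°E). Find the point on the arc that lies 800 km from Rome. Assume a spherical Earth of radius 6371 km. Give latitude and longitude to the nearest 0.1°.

≈ (40.1°N, 21.7°E)

From cos δ = sin φ₁ sin φ₂ + cos φ₁ cos φ₂ cos Δλ, the central angle is δ ≈ 0.677 rad (38.8°). The total great-circle distance is δ·R ≈ 0.677 × 6371 ≈ 4316 km, so the target fraction is f = 800/4316 ≈ 0.185.
Interpolate at f ≈ 0.185 with slerp weights a = sin((1−f)δ)/sin δ ≈ 0.836, b = sin(fδ)/sin δ ≈ 0.200.
p = a·p₁ + b·p₂ ≈ (0.711, 0.283, 0.644); φ = arcsin(p_z) ≈ 40.09°, λ = atan2(p_y, p_x) ≈ 21.73°.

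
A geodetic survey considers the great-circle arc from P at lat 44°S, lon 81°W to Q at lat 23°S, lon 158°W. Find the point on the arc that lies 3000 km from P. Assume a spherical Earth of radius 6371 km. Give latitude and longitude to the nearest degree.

≈ lat 42°S, lon 118°W

From cos δ = sin φ₁ sin φ₂ + cos φ₁ cos φ₂ cos Δλ, the central angle is δ ≈ 1.137 rad (65.1°). The total great-circle distance is δ·R ≈ 1.137 × 6371 ≈ 7243 km, so the target fraction is f = 3000/7243 ≈ 0.414.
Interpolate at f ≈ 0.414 with slerp weights a = sin((1−f)δ)/sin δ ≈ 0.681, b = sin(fδ)/sin δ ≈ 0.500.
p = a·p₁ + b·p₂ ≈ (-0.350, -0.656, -0.668); φ = arcsin(p_z) ≈ -41.94°, λ = atan2(p_y, p_x) ≈ -118.08°.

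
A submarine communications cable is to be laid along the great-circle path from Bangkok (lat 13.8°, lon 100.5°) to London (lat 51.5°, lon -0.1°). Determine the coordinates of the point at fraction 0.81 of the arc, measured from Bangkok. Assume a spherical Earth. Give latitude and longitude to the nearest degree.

Convert each endpoint to a unit vector on the sphere (x = cos φ cos λ, y = cos φ sin λ, z = sin φ).
The central angle between the endpoints is δ = arccos(p₁·p₂) ≈ 1.495 rad (85.7°).
Interpolate at f = 0.81 with slerp weights a = sin((1−f)δ)/sin δ ≈ 0.281, b = sin(fδ)/sin δ ≈ 0.939.
p = a·p₁ + b·p₂ ≈ (0.535, 0.267, 0.802); φ = arcsin(p_z) ≈ 53.29°, λ = atan2(p_y, p_x) ≈ 26.57°.

≈ lat 53°, lon 27°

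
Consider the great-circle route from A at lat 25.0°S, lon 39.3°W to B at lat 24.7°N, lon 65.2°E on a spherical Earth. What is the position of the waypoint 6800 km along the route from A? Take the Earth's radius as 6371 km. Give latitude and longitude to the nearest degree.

Convert each endpoint to a unit vector on the sphere (x = cos φ cos λ, y = cos φ sin λ, z = sin φ).
The central angle between the endpoints is δ = arccos(p₁·p₂) ≈ 1.964 rad (112.5°). The total great-circle distance is δ·R ≈ 1.964 × 6371 ≈ 12510 km, so the target fraction is f = 6800/12510 ≈ 0.544.
Interpolate at f ≈ 0.544 with slerp weights a = sin((1−f)δ)/sin δ ≈ 0.845, b = sin(fδ)/sin δ ≈ 0.948.
p = a·p₁ + b·p₂ ≈ (0.954, 0.297, 0.039); φ = arcsin(p_z) ≈ 2.23°, λ = atan2(p_y, p_x) ≈ 17.27°.

≈ lat 2°N, lon 17°E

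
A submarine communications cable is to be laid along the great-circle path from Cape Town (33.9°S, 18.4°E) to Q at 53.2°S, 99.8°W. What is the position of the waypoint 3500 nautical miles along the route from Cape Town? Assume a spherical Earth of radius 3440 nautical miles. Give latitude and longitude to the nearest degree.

≈ 63°S, 67°W

Write both endpoints as unit vectors p₁, p₂ with components (cos φ cos λ, cos φ sin λ, sin φ).
The central angle between the endpoints is δ = arccos(p₁·p₂) ≈ 1.358 rad (77.8°). The total great-circle distance is δ·R ≈ 1.358 × 3440 ≈ 4670 nmi, so the target fraction is f = 3500/4670 ≈ 0.749.
Interpolate at f ≈ 0.749 with slerp weights a = sin((1−f)δ)/sin δ ≈ 0.341, b = sin(fδ)/sin δ ≈ 0.870.
p = a·p₁ + b·p₂ ≈ (0.180, -0.424, -0.887); φ = arcsin(p_z) ≈ -62.55°, λ = atan2(p_y, p_x) ≈ -67.01°.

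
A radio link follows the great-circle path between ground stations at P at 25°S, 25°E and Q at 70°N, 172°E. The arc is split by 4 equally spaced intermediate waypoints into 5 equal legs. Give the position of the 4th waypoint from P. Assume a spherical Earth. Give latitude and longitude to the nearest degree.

≈ 73°N, 81°E

Convert each endpoint to a unit vector on the sphere (x = cos φ cos λ, y = cos φ sin λ, z = sin φ).
The central angle between the endpoints is δ = arccos(p₁·p₂) ≈ 2.288 rad (131.1°).
Interpolate at f = 4/5 with slerp weights a = sin((1−f)δ)/sin δ ≈ 0.586, b = sin(fδ)/sin δ ≈ 1.282.
p = a·p₁ + b·p₂ ≈ (0.047, 0.285, 0.957); φ = arcsin(p_z) ≈ 73.18°, λ = atan2(p_y, p_x) ≈ 80.63°.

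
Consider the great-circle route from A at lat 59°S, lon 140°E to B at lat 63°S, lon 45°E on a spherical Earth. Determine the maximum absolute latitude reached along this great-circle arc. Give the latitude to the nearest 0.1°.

The great circle lies in the plane with unit normal n̂ = (p₁ × p₂)/|p₁ × p₂|.
Here n̂_z ≈ -0.348; the vertex latitude is φ_max = arccos|n̂_z| ≈ 69.6°.

≈ 69.6°S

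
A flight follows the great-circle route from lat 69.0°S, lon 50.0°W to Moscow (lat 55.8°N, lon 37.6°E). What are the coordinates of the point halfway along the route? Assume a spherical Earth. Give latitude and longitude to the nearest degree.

≈ lat 9°S, lon 6°E

From cos δ = sin φ₁ sin φ₂ + cos φ₁ cos φ₂ cos Δλ, the central angle is δ ≈ 2.440 rad (139.8°).
Interpolate at f = 1/2 with slerp weights a = sin((1−f)δ)/sin δ ≈ 1.455, b = sin(fδ)/sin δ ≈ 1.455.
p = a·p₁ + b·p₂ ≈ (0.983, 0.100, -0.155); φ = arcsin(p_z) ≈ -8.91°, λ = atan2(p_y, p_x) ≈ 5.78°.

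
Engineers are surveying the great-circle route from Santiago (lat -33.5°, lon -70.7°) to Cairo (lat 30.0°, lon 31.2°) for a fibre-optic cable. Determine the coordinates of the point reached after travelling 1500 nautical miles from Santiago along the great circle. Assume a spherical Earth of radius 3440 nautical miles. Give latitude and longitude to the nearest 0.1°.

≈ lat -22.1°, lon -45.4°

Write both endpoints as unit vectors p₁, p₂ with components (cos φ cos λ, cos φ sin λ, sin φ).
The central angle between the endpoints is δ = arccos(p₁·p₂) ≈ 2.010 rad (115.1°). The total great-circle distance is δ·R ≈ 2.010 × 3440 ≈ 6913 nmi, so the target fraction is f = 1500/6913 ≈ 0.217.
Interpolate at f ≈ 0.217 with slerp weights a = sin((1−f)δ)/sin δ ≈ 1.105, b = sin(fδ)/sin δ ≈ 0.467.
p = a·p₁ + b·p₂ ≈ (0.650, -0.660, -0.376); φ = arcsin(p_z) ≈ -22.11°, λ = atan2(p_y, p_x) ≈ -45.44°.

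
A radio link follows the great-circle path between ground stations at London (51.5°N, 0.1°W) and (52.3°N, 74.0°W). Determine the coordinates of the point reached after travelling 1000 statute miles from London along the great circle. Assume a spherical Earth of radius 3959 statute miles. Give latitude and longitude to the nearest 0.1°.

≈ (57.0°N, 23.2°W)

Convert each endpoint to a unit vector on the sphere (x = cos φ cos λ, y = cos φ sin λ, z = sin φ).
The central angle between the endpoints is δ = arccos(p₁·p₂) ≈ 0.760 rad (43.5°). The total great-circle distance is δ·R ≈ 0.760 × 3959 ≈ 3009 mi, so the target fraction is f = 1000/3009 ≈ 0.332.
Interpolate at f ≈ 0.332 with slerp weights a = sin((1−f)δ)/sin δ ≈ 0.705, b = sin(fδ)/sin δ ≈ 0.363.
p = a·p₁ + b·p₂ ≈ (0.500, -0.214, 0.839); φ = arcsin(p_z) ≈ 57.04°, λ = atan2(p_y, p_x) ≈ -23.16°.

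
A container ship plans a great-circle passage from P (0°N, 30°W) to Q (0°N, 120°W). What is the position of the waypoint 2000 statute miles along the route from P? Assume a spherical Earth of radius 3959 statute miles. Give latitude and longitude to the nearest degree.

From cos δ = sin φ₁ sin φ₂ + cos φ₁ cos φ₂ cos Δλ, the central angle is δ ≈ 1.571 rad (90.0°). The total great-circle distance is δ·R ≈ 1.571 × 3959 ≈ 6219 mi, so the target fraction is f = 2000/6219 ≈ 0.322.
Interpolate at f ≈ 0.322 with slerp weights a = sin((1−f)δ)/sin δ ≈ 0.875, b = sin(fδ)/sin δ ≈ 0.484.
p = a·p₁ + b·p₂ ≈ (0.516, -0.857, 0.000); φ = arcsin(p_z) ≈ 0.00°, λ = atan2(p_y, p_x) ≈ -58.94°.

≈ (0°N, 59°W)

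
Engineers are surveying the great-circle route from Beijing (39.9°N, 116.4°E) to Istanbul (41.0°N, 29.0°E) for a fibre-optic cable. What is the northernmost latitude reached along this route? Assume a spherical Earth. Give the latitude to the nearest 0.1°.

The great circle lies in the plane with unit normal n̂ = (p₁ × p₂)/|p₁ × p₂|.
Here n̂_z ≈ -0.647; the vertex latitude is φ_max = arccos|n̂_z| ≈ 49.7°.
Check via Clairaut: cos φ_max = |cos φ₁| · sin C = cos(39.9°)·sin(57.4°) ≈ 0.647, again giving ≈ 49.7°.

≈ 49.7°N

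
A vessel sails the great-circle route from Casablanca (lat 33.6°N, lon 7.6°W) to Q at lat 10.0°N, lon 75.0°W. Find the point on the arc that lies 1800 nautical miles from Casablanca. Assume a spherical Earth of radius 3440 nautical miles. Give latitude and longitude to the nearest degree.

Convert each endpoint to a unit vector on the sphere (x = cos φ cos λ, y = cos φ sin λ, z = sin φ).
The central angle between the endpoints is δ = arccos(p₁·p₂) ≈ 1.147 rad (65.7°). The total great-circle distance is δ·R ≈ 1.147 × 3440 ≈ 3945 nmi, so the target fraction is f = 1800/3945 ≈ 0.456.
Interpolate at f ≈ 0.456 with slerp weights a = sin((1−f)δ)/sin δ ≈ 0.641, b = sin(fδ)/sin δ ≈ 0.548.
p = a·p₁ + b·p₂ ≈ (0.669, -0.592, 0.450); φ = arcsin(p_z) ≈ 26.73°, λ = atan2(p_y, p_x) ≈ -41.52°.

≈ lat 27°N, lon 42°W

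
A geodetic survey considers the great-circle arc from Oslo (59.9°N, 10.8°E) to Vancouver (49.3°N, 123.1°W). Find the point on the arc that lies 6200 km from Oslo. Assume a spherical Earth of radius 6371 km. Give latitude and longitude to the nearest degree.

Write both endpoints as unit vectors p₁, p₂ with components (cos φ cos λ, cos φ sin λ, sin φ).
The central angle between the endpoints is δ = arccos(p₁·p₂) ≈ 1.127 rad (64.6°). The total great-circle distance is δ·R ≈ 1.127 × 6371 ≈ 7182 km, so the target fraction is f = 6200/7182 ≈ 0.863.
Interpolate at f ≈ 0.863 with slerp weights a = sin((1−f)δ)/sin δ ≈ 0.170, b = sin(fδ)/sin δ ≈ 0.915.
p = a·p₁ + b·p₂ ≈ (-0.242, -0.484, 0.841); φ = arcsin(p_z) ≈ 57.23°, λ = atan2(p_y, p_x) ≈ -116.58°.

≈ (57°N, 117°W)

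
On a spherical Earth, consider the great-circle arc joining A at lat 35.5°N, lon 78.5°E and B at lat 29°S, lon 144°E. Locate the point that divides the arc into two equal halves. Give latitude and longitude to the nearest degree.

Convert each endpoint to a unit vector on the sphere (x = cos φ cos λ, y = cos φ sin λ, z = sin φ).
The central angle between the endpoints is δ = arccos(p₁·p₂) ≈ 1.557 rad (89.2°).
Interpolate at f = 1/2 with slerp weights a = sin((1−f)δ)/sin δ ≈ 0.702, b = sin(fδ)/sin δ ≈ 0.702.
p = a·p₁ + b·p₂ ≈ (-0.383, 0.921, 0.067); φ = arcsin(p_z) ≈ 3.86°, λ = atan2(p_y, p_x) ≈ 112.57°.

≈ lat 4°N, lon 113°E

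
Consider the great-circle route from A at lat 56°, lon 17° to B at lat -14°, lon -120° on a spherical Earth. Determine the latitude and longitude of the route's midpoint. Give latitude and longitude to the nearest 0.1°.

From cos δ = sin φ₁ sin φ₂ + cos φ₁ cos φ₂ cos Δλ, the central angle is δ ≈ 2.211 rad (126.7°).
Interpolate at f = 1/2 with slerp weights a = sin((1−f)δ)/sin δ ≈ 1.114, b = sin(fδ)/sin δ ≈ 1.114.
p = a·p₁ + b·p₂ ≈ (0.055, -0.754, 0.654); φ = arcsin(p_z) ≈ 40.86°, λ = atan2(p_y, p_x) ≈ -85.81°.

≈ lat 40.9°, lon -85.8°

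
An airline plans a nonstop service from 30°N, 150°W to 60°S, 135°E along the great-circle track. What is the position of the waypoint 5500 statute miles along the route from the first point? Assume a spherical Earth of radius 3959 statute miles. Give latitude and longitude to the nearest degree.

≈ 40°S, 169°E

Convert each endpoint to a unit vector on the sphere (x = cos φ cos λ, y = cos φ sin λ, z = sin φ).
The central angle between the endpoints is δ = arccos(p₁·p₂) ≈ 1.898 rad (108.7°). The total great-circle distance is δ·R ≈ 1.898 × 3959 ≈ 7512 mi, so the target fraction is f = 5500/7512 ≈ 0.732.
Interpolate at f ≈ 0.732 with slerp weights a = sin((1−f)δ)/sin δ ≈ 0.514, b = sin(fδ)/sin δ ≈ 1.039.
p = a·p₁ + b·p₂ ≈ (-0.753, 0.145, -0.642); φ = arcsin(p_z) ≈ -39.97°, λ = atan2(p_y, p_x) ≈ 169.12°.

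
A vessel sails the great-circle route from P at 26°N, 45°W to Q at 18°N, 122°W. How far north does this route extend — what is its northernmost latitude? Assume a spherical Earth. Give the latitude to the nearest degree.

≈ 28°N

The great circle lies in the plane with unit normal n̂ = (p₁ × p₂)/|p₁ × p₂|.
Here n̂_z ≈ -0.882; the vertex latitude is φ_max = arccos|n̂_z| ≈ 28.2°.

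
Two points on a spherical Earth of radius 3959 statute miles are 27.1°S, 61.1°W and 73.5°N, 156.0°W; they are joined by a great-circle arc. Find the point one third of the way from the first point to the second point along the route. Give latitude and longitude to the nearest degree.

≈ 10°N, 73°W

Convert each endpoint to a unit vector on the sphere (x = cos φ cos λ, y = cos φ sin λ, z = sin φ).
The central angle between the endpoints is δ = arccos(p₁·p₂) ≈ 2.047 rad (117.3°).
Interpolate at f = 1/3 with slerp weights a = sin((1−f)δ)/sin δ ≈ 1.101, b = sin(fδ)/sin δ ≈ 0.710.
p = a·p₁ + b·p₂ ≈ (0.290, -0.940, 0.179); φ = arcsin(p_z) ≈ 10.29°, λ = atan2(p_y, p_x) ≈ -72.87°.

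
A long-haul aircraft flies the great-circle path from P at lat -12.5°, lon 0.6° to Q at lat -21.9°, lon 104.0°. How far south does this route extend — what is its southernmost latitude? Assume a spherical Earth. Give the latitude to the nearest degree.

The great circle lies in the plane with unit normal n̂ = (p₁ × p₂)/|p₁ × p₂|.
Here n̂_z ≈ +0.889; the vertex latitude is φ_max = arccos|n̂_z| ≈ 27.3°.
Check via Clairaut: cos φ_max = |cos φ₁| · sin C = cos(12.5°)·sin(114.5°) ≈ 0.889, again giving ≈ 27.3°.

≈ -27°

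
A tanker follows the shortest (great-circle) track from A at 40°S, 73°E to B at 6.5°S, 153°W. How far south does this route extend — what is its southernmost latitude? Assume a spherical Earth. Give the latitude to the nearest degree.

≈ 52°S

The great circle lies in the plane with unit normal n̂ = (p₁ × p₂)/|p₁ × p₂|.
Here n̂_z ≈ +0.615; the vertex latitude is φ_max = arccos|n̂_z| ≈ 52.0°.
Check via Clairaut: cos φ_max = |cos φ₁| · sin C = cos(40.0°)·sin(126.6°) ≈ 0.615, again giving ≈ 52.0°.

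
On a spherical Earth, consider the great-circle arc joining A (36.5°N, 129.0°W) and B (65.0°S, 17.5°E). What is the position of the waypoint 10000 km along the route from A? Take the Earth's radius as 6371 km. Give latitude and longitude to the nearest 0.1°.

Write both endpoints as unit vectors p₁, p₂ with components (cos φ cos λ, cos φ sin λ, sin φ).
The central angle between the endpoints is δ = arccos(p₁·p₂) ≈ 2.536 rad (145.3°). The total great-circle distance is δ·R ≈ 2.536 × 6371 ≈ 16159 km, so the target fraction is f = 10000/16159 ≈ 0.619.
Interpolate at f ≈ 0.619 with slerp weights a = sin((1−f)δ)/sin δ ≈ 1.447, b = sin(fδ)/sin δ ≈ 1.758.
p = a·p₁ + b·p₂ ≈ (-0.023, -0.680, -0.732); φ = arcsin(p_z) ≈ -47.10°, λ = atan2(p_y, p_x) ≈ -91.97°.

≈ (47.1°S, 92.0°W)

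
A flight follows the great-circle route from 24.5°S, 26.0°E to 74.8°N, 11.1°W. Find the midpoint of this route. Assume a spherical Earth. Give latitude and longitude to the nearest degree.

Write both endpoints as unit vectors p₁, p₂ with components (cos φ cos λ, cos φ sin λ, sin φ).
The central angle between the endpoints is δ = arccos(p₁·p₂) ≈ 1.782 rad (102.1°).
Interpolate at f = 1/2 with slerp weights a = sin((1−f)δ)/sin δ ≈ 0.796, b = sin(fδ)/sin δ ≈ 0.796.
p = a·p₁ + b·p₂ ≈ (0.855, 0.277, 0.438); φ = arcsin(p_z) ≈ 25.96°, λ = atan2(p_y, p_x) ≈ 17.96°.

≈ 26°N, 18°E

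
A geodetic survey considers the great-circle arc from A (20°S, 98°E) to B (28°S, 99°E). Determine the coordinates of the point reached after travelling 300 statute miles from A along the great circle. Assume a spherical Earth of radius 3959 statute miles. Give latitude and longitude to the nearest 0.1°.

From cos δ = sin φ₁ sin φ₂ + cos φ₁ cos φ₂ cos Δλ, the central angle is δ ≈ 0.141 rad (8.1°). The total great-circle distance is δ·R ≈ 0.141 × 3959 ≈ 556 mi, so the target fraction is f = 300/556 ≈ 0.539.
Interpolate at f ≈ 0.539 with slerp weights a = sin((1−f)δ)/sin δ ≈ 0.462, b = sin(fδ)/sin δ ≈ 0.540.
p = a·p₁ + b·p₂ ≈ (-0.135, 0.901, -0.412); φ = arcsin(p_z) ≈ -24.31°, λ = atan2(p_y, p_x) ≈ 98.52°.

≈ (24.3°S, 98.5°E)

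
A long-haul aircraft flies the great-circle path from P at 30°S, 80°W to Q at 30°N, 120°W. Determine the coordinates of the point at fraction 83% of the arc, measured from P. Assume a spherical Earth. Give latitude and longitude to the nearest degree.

≈ 20°N, 112°W

Write both endpoints as unit vectors p₁, p₂ with components (cos φ cos λ, cos φ sin λ, sin φ).
The central angle between the endpoints is δ = arccos(p₁·p₂) ≈ 1.240 rad (71.1°).
Interpolate at f = 0.83 with slerp weights a = sin((1−f)δ)/sin δ ≈ 0.221, b = sin(fδ)/sin δ ≈ 0.906.
p = a·p₁ + b·p₂ ≈ (-0.359, -0.868, 0.342); φ = arcsin(p_z) ≈ 20.02°, λ = atan2(p_y, p_x) ≈ -112.47°.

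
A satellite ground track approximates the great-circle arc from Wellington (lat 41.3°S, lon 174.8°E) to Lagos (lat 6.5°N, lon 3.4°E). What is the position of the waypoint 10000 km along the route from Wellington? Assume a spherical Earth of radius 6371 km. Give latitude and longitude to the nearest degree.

Convert each endpoint to a unit vector on the sphere (x = cos φ cos λ, y = cos φ sin λ, z = sin φ).
The central angle between the endpoints is δ = arccos(p₁·p₂) ≈ 2.520 rad (144.4°). The total great-circle distance is δ·R ≈ 2.520 × 6371 ≈ 16053 km, so the target fraction is f = 10000/16053 ≈ 0.623.
Interpolate at f ≈ 0.623 with slerp weights a = sin((1−f)δ)/sin δ ≈ 1.396, b = sin(fδ)/sin δ ≈ 1.716.
p = a·p₁ + b·p₂ ≈ (0.658, 0.196, -0.727); φ = arcsin(p_z) ≈ -46.65°, λ = atan2(p_y, p_x) ≈ 16.61°.

≈ lat 47°S, lon 17°E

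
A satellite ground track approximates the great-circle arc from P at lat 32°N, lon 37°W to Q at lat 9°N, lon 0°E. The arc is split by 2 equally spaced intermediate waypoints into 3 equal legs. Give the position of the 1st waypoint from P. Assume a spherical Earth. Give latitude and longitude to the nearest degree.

≈ lat 25°N, lon 23°W

From cos δ = sin φ₁ sin φ₂ + cos φ₁ cos φ₂ cos Δλ, the central angle is δ ≈ 0.720 rad (41.2°).
Interpolate at f = 1/3 with slerp weights a = sin((1−f)δ)/sin δ ≈ 0.700, b = sin(fδ)/sin δ ≈ 0.360.
p = a·p₁ + b·p₂ ≈ (0.830, -0.357, 0.428); φ = arcsin(p_z) ≈ 25.31°, λ = atan2(p_y, p_x) ≈ -23.29°.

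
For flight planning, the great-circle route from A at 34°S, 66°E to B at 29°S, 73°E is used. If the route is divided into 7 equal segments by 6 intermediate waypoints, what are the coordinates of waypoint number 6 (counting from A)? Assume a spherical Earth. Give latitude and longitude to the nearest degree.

From cos δ = sin φ₁ sin φ₂ + cos φ₁ cos φ₂ cos Δλ, the central angle is δ ≈ 0.136 rad (7.8°).
Interpolate at f = 6/7 with slerp weights a = sin((1−f)δ)/sin δ ≈ 0.143, b = sin(fδ)/sin δ ≈ 0.858.
p = a·p₁ + b·p₂ ≈ (0.268, 0.826, -0.496); φ = arcsin(p_z) ≈ -29.74°, λ = atan2(p_y, p_x) ≈ 72.04°.

≈ 30°S, 72°E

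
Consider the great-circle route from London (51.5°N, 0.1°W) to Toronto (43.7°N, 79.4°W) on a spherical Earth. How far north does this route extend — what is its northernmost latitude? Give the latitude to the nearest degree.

≈ 56°N

The great circle lies in the plane with unit normal n̂ = (p₁ × p₂)/|p₁ × p₂|.
Here n̂_z ≈ -0.566; the vertex latitude is φ_max = arccos|n̂_z| ≈ 55.5°.
Check via Clairaut: cos φ_max = |cos φ₁| · sin C = cos(51.5°)·sin(65.4°) ≈ 0.566, again giving ≈ 55.5°.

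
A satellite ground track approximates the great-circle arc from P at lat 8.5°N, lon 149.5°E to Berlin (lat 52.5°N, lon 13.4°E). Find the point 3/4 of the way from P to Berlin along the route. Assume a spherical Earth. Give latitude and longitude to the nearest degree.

≈ lat 64°N, lon 62°E

Convert each endpoint to a unit vector on the sphere (x = cos φ cos λ, y = cos φ sin λ, z = sin φ).
The central angle between the endpoints is δ = arccos(p₁·p₂) ≈ 1.893 rad (108.5°).
Interpolate at f = 3/4 with slerp weights a = sin((1−f)δ)/sin δ ≈ 0.480, b = sin(fδ)/sin δ ≈ 1.042.
p = a·p₁ + b·p₂ ≈ (0.208, 0.388, 0.898); φ = arcsin(p_z) ≈ 63.88°, λ = atan2(p_y, p_x) ≈ 61.85°.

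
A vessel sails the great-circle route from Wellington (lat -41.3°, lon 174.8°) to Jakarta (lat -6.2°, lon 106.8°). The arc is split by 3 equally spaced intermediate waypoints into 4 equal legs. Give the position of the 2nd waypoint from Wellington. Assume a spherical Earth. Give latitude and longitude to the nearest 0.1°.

≈ lat -27.9°, lon 135.4°

The haversine formula gives a central angle δ ≈ 1.212 rad (69.4°) between the endpoints.
Interpolate at f = 2/4 with slerp weights a = sin((1−f)δ)/sin δ ≈ 0.608, b = sin(fδ)/sin δ ≈ 0.608.
p = a·p₁ + b·p₂ ≈ (-0.630, 0.620, -0.467); φ = arcsin(p_z) ≈ -27.85°, λ = atan2(p_y, p_x) ≈ 135.44°.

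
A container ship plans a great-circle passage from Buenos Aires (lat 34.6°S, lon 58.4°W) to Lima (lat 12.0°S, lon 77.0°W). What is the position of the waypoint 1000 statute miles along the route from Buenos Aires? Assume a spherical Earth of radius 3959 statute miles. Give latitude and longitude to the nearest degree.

≈ lat 23°S, lon 69°W

From cos δ = sin φ₁ sin φ₂ + cos φ₁ cos φ₂ cos Δλ, the central angle is δ ≈ 0.492 rad (28.2°). The total great-circle distance is δ·R ≈ 0.492 × 3959 ≈ 1950 mi, so the target fraction is f = 1000/1950 ≈ 0.513.
Interpolate at f ≈ 0.513 with slerp weights a = sin((1−f)δ)/sin δ ≈ 0.503, b = sin(fδ)/sin δ ≈ 0.529.
p = a·p₁ + b·p₂ ≈ (0.333, -0.856, -0.395); φ = arcsin(p_z) ≈ -23.28°, λ = atan2(p_y, p_x) ≈ -68.74°.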